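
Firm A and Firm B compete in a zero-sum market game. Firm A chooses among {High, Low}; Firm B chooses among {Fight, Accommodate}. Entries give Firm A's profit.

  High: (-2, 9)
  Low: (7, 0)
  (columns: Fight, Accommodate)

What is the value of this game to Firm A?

Row minima: High → -2, Low → 0; maximin = 0.
Column maxima: Fight → 7, Accommodate → 9; minimax = 7.
0 ≠ 7, so there is no saddle point; optimal play is mixed.
Let Firm A play High with probability p. Expected payoff against Fight: (-2)p + 7(1−p) = −9p + 7; against Accommodate: 9p + 0(1−p) = 9p.
Setting these equal: −9p + 7 = 9p ⇒ −18p = -7 ⇒ p = 7/18, and the value is (-9)·(7/18) + 7 = 7/2.
For Firm B: with q = P(Fight), equating High's and Low's payoffs gives −11q + 9 = 7q ⇒ q = 1/2.

7/2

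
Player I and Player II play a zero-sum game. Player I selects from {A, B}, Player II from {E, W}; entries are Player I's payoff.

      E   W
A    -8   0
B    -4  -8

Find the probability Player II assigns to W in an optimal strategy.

1/3

Row minima: A → -8, B → -8; maximin = -8.
Column maxima: E → -4, W → 0; minimax = -4.
-8 ≠ -4, so there is no saddle point; optimal play is mixed.
Let Player I play A with probability p. Expected payoff against E: (-8)p + (-4)(1−p) = −4p − 4; against W: 0p + (-8)(1−p) = 8p − 8.
Setting these equal: −4p − 4 = 8p − 8 ⇒ −12p = -4 ⇒ p = 1/3, and the value is (-4)·(1/3) − 4 = -16/3.
For Player II: with q = P(E), equating A's and B's payoffs gives −8q = 4q − 8 ⇒ q = 2/3.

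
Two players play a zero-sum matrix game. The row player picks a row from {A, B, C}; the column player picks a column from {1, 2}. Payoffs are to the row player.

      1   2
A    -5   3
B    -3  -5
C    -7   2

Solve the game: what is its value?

-17/5

Row minima: A → -5, B → -5, C → -7; maximin = -5.
Column maxima: 1 → -3, 2 → 3; minimax = -3.
-5 ≠ -3, so there is no saddle point; optimal play is mixed.
C is strictly dominated by A, so the row player never plays it.
On the remaining 2×2 (A, B vs 1, 2):
Let the row player play A with probability p. Expected payoff against 1: (-5)p + (-3)(1−p) = −2p − 3; against 2: 3p + (-5)(1−p) = 8p − 5.
Setting these equal: −2p − 3 = 8p − 5 ⇒ −10p = -2 ⇒ p = 1/5, and the value is (-2)·(1/5) − 3 = -17/5.
For the column player: with q = P(1), equating A's and B's payoffs gives −8q + 3 = 2q − 5 ⇒ q = 4/5.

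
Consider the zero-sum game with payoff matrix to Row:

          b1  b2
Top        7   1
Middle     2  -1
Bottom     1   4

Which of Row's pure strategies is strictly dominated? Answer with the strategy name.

Middle

Top gives a strictly higher payoff than Middle against every column: 7 > 2, 1 > -1.
So Middle is strictly dominated and Row never plays it.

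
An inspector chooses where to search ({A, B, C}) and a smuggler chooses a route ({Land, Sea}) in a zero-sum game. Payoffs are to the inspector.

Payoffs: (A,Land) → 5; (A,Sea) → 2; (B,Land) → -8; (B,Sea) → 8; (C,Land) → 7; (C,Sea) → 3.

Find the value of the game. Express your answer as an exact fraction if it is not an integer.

Row minima: A → 2, B → -8, C → 3; maximin = 3.
Column maxima: Land → 7, Sea → 8; minimax = 7.
3 ≠ 7, so there is no saddle point; optimal play is mixed.
A is strictly dominated by C, so the inspector never plays it.
On the remaining 2×2 (B, C vs Land, Sea):
Let the inspector play B with probability p. Expected payoff against Land: (-8)p + 7(1−p) = −15p + 7; against Sea: 8p + 3(1−p) = 5p + 3.
Setting these equal: −15p + 7 = 5p + 3 ⇒ −20p = -4 ⇒ p = 1/5, and the value is (-15)·(1/5) + 7 = 4.
For the smuggler: with q = P(Land), equating B's and C's payoffs gives −16q + 8 = 4q + 3 ⇒ q = 1/4.

4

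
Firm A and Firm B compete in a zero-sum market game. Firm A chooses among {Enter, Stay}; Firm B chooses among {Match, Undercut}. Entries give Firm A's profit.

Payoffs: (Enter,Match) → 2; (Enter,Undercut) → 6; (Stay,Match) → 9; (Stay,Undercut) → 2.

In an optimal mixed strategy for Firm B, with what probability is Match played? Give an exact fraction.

4/11

Row minima: Enter → 2, Stay → 2; maximin = 2.
Column maxima: Match → 9, Undercut → 6; minimax = 6.
2 ≠ 6, so there is no saddle point; optimal play is mixed.
Let Firm A play Enter with probability p. Expected payoff against Match: 2p + 9(1−p) = −7p + 9; against Undercut: 6p + 2(1−p) = 4p + 2.
Setting these equal: −7p + 9 = 4p + 2 ⇒ −11p = -7 ⇒ p = 7/11, and the value is (-7)·(7/11) + 9 = 50/11.
For Firm B: with q = P(Match), equating Enter's and Stay's payoffs gives −4q + 6 = 7q + 2 ⇒ q = 4/11.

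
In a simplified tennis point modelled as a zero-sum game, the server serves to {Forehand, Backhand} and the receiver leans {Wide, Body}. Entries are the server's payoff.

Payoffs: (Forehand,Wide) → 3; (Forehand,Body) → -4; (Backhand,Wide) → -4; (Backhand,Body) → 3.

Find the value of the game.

-1/2

Row minima: Forehand → -4, Backhand → -4; maximin = -4.
Column maxima: Wide → 3, Body → 3; minimax = 3.
-4 ≠ 3, so there is no saddle point; optimal play is mixed.
Let the server play Forehand with probability p. Expected payoff against Wide: 3p + (-4)(1−p) = 7p − 4; against Body: (-4)p + 3(1−p) = −7p + 3.
Setting these equal: 7p − 4 = −7p + 3 ⇒ 14p = 7 ⇒ p = 1/2, and the value is (7)·(1/2) − 4 = -1/2.
For the receiver: with q = P(Wide), equating Forehand's and Backhand's payoffs gives 7q − 4 = −7q + 3 ⇒ q = 1/2.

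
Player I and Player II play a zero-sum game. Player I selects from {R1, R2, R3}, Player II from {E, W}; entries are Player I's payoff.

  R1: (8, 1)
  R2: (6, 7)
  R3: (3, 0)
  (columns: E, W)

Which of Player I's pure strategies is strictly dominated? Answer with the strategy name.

R1 gives a strictly higher payoff than R3 against every column: 8 > 3, 1 > 0.
So R3 is strictly dominated and Player I never plays it.

R3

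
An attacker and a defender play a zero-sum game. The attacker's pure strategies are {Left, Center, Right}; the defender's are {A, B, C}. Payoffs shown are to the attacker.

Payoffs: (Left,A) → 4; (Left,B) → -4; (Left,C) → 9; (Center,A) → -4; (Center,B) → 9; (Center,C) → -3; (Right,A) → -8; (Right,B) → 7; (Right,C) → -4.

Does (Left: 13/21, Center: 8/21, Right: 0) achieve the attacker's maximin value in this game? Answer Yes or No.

Against A this mix gives (13/21)·4 + (8/21)·(-4) = 20/21.
Against B this mix gives (13/21)·(-4) + (8/21)·9 = 20/21.
Against C this mix gives (13/21)·9 + (8/21)·(-3) = 31/7.
All of the defender's active replies (A, B) yield 20/21, and no column does worse for the attacker. The mix makes the defender indifferent and guarantees 20/21, so it is optimal.

Yes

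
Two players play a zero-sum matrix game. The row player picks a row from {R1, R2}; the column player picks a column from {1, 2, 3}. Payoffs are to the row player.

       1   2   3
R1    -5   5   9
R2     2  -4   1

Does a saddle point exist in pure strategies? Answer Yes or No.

Row minima: R1 → -5, R2 → -4; maximin = -4.
Column maxima: 1 → 2, 2 → 5, 3 → 9; minimax = 2.
-4 ≠ 2, so no pure-strategy equilibrium exists.

No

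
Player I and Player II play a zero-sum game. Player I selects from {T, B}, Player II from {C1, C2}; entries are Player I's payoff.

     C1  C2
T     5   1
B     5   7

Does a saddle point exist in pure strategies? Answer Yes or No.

Yes

Row minima: T → 1, B → 5; maximin = 5.
Column maxima: C1 → 5, C2 → 7; minimax = 5.
maximin = minimax = 5, so a saddle point exists.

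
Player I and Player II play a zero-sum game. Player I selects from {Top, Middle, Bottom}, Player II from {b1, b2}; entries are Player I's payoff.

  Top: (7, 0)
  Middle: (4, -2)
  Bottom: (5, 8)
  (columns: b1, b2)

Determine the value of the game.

Row minima: Top → 0, Middle → -2, Bottom → 5; maximin = 5.
Column maxima: b1 → 7, b2 → 8; minimax = 7.
5 ≠ 7, so there is no saddle point; optimal play is mixed.
Middle is strictly dominated by Top, so Player I never plays it.
On the remaining 2×2 (Top, Bottom vs b1, b2):
Let Player I play Top with probability p. Expected payoff against b1: 7p + 5(1−p) = 2p + 5; against b2: 0p + 8(1−p) = −8p + 8.
Setting these equal: 2p + 5 = −8p + 8 ⇒ 10p = 3 ⇒ p = 3/10, and the value is (2)·(3/10) + 5 = 28/5.
For Player II: with q = P(b1), equating Top's and Bottom's payoffs gives 7q = −3q + 8 ⇒ q = 4/5.

28/5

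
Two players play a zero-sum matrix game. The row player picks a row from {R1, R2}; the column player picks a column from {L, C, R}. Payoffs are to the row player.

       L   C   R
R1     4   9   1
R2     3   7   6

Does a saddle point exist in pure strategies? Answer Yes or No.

No

Row minima: R1 → 1, R2 → 3; maximin = 3.
Column maxima: L → 4, C → 9, R → 6; minimax = 4.
3 ≠ 4, so no pure-strategy equilibrium exists.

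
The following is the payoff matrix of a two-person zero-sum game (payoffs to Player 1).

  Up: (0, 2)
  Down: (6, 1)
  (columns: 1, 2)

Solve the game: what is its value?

12/7

Row minima: Up → 0, Down → 1; maximin = 1.
Column maxima: 1 → 6, 2 → 2; minimax = 2.
1 ≠ 2, so there is no saddle point; optimal play is mixed.
Let Player 1 play Up with probability p. Expected payoff against 1: 0p + 6(1−p) = −6p + 6; against 2: 2p + 1(1−p) = p + 1.
Setting these equal: −6p + 6 = p + 1 ⇒ −7p = -5 ⇒ p = 5/7, and the value is (-6)·(5/7) + 6 = 12/7.
For Player 2: with q = P(1), equating Up's and Down's payoffs gives −2q + 2 = 5q + 1 ⇒ q = 1/7.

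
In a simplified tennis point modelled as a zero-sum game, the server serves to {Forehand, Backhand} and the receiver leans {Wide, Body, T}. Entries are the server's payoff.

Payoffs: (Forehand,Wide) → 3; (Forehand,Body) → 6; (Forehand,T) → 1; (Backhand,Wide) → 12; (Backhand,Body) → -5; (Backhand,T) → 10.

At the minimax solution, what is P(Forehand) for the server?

Row minima: Forehand → 1, Backhand → -5; maximin = 1.
Column maxima: Wide → 12, Body → 6, T → 10; minimax = 6.
1 ≠ 6, so there is no saddle point; optimal play is mixed.
Wide is strictly dominated by T (it gives the server strictly more in every row), so the receiver never plays it.
On the remaining 2×2 (Forehand, Backhand vs Body, T):
Let the server play Forehand with probability p. Expected payoff against Body: 6p + (-5)(1−p) = 11p − 5; against T: 1p + 10(1−p) = −9p + 10.
Setting these equal: 11p − 5 = −9p + 10 ⇒ 20p = 15 ⇒ p = 3/4, and the value is (11)·(3/4) − 5 = 13/4.
For the receiver: with q = P(Body), equating Forehand's and Backhand's payoffs gives 5q + 1 = −15q + 10 ⇒ q = 9/20.

3/4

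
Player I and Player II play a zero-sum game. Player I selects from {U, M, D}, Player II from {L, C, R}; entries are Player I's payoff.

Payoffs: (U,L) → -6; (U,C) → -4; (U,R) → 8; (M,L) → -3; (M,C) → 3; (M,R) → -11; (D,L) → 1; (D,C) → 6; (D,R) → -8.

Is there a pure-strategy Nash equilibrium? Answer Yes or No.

Row minima: U → -6, M → -11, D → -8; maximin = -6.
Column maxima: L → 1, C → 6, R → 8; minimax = 1.
-6 ≠ 1, so no pure-strategy equilibrium exists.

No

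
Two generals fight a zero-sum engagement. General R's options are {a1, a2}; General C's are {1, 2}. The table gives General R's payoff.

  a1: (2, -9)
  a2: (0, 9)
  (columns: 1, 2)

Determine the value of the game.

Row minima: a1 → -9, a2 → 0; maximin = 0.
Column maxima: 1 → 2, 2 → 9; minimax = 2.
0 ≠ 2, so there is no saddle point; optimal play is mixed.
Let General R play a1 with probability p. Expected payoff against 1: 2p + 0(1−p) = 2p; against 2: (-9)p + 9(1−p) = −18p + 9.
Setting these equal: 2p = −18p + 9 ⇒ 20p = 9 ⇒ p = 9/20, and the value is (2)·(9/20) = 9/10.
For General C: with q = P(1), equating a1's and a2's payoffs gives 11q − 9 = −9q + 9 ⇒ q = 9/10.

9/10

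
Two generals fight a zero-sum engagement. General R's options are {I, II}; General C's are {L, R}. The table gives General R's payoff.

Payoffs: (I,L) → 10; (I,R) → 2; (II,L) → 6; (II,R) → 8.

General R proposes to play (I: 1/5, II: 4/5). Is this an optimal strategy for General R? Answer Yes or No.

Yes

Against L this mix gives (1/5)·10 + (4/5)·6 = 34/5.
Against R this mix gives (1/5)·2 + (4/5)·8 = 34/5.
All of General C's active replies (L, R) yield 34/5, and no column does worse for General R. The mix makes General C indifferent and guarantees 34/5, so it is optimal.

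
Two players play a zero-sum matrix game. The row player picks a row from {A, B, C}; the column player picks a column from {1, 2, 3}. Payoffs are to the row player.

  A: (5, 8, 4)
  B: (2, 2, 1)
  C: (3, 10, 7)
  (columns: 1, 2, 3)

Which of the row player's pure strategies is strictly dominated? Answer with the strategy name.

A gives a strictly higher payoff than B against every column: 5 > 2, 8 > 2, 4 > 1.
So B is strictly dominated and the row player never plays it.

B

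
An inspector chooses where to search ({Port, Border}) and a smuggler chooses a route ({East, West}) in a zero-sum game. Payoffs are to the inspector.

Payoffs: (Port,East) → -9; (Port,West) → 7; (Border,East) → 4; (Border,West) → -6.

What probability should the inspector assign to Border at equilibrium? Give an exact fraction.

Row minima: Port → -9, Border → -6; maximin = -6.
Column maxima: East → 4, West → 7; minimax = 4.
-6 ≠ 4, so there is no saddle point; optimal play is mixed.
Let the inspector play Port with probability p. Expected payoff against East: (-9)p + 4(1−p) = −13p + 4; against West: 7p + (-6)(1−p) = 13p − 6.
Setting these equal: −13p + 4 = 13p − 6 ⇒ −26p = -10 ⇒ p = 5/13, and the value is (-13)·(5/13) + 4 = -1.
For the smuggler: with q = P(East), equating Port's and Border's payoffs gives −16q + 7 = 10q − 6 ⇒ q = 1/2.

8/13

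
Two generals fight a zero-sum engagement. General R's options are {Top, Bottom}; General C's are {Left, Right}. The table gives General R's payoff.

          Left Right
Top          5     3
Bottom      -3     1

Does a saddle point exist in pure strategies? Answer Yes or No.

Yes

Row minima: Top → 3, Bottom → -3; maximin = 3.
Column maxima: Left → 5, Right → 3; minimax = 3.
maximin = minimax = 3, so a saddle point exists.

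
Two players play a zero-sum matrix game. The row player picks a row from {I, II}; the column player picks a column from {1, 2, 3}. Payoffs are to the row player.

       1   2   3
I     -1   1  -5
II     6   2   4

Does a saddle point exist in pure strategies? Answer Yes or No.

Row minima: I → -5, II → 2; maximin = 2.
Column maxima: 1 → 6, 2 → 2, 3 → 4; minimax = 2.
maximin = minimax = 2, so a saddle point exists.

Yes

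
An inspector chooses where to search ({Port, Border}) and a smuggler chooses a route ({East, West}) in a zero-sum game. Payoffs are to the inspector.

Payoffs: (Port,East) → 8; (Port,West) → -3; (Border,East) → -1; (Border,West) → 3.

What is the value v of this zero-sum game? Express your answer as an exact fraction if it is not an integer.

7/5

Row minima: Port → -3, Border → -1; maximin = -1.
Column maxima: East → 8, West → 3; minimax = 3.
-1 ≠ 3, so there is no saddle point; optimal play is mixed.
Let the inspector play Port with probability p. Expected payoff against East: 8p + (-1)(1−p) = 9p − 1; against West: (-3)p + 3(1−p) = −6p + 3.
Setting these equal: 9p − 1 = −6p + 3 ⇒ 15p = 4 ⇒ p = 4/15, and the value is (9)·(4/15) − 1 = 7/5.
For the smuggler: with q = P(East), equating Port's and Border's payoffs gives 11q − 3 = −4q + 3 ⇒ q = 2/5.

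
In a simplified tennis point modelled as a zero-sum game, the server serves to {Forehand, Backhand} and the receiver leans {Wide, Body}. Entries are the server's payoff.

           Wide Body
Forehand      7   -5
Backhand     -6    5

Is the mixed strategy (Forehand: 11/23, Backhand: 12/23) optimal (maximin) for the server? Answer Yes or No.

Yes

Against Wide this mix gives (11/23)·7 + (12/23)·(-6) = 5/23.
Against Body this mix gives (11/23)·(-5) + (12/23)·5 = 5/23.
All of the receiver's active replies (Wide, Body) yield 5/23, and no column does worse for the server. The mix makes the receiver indifferent and guarantees 5/23, so it is optimal.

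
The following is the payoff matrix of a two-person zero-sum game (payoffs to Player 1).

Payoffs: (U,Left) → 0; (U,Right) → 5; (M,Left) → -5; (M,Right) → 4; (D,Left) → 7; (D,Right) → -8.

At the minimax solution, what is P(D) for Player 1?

Row minima: U → 0, M → -5, D → -8; maximin = 0.
Column maxima: Left → 7, Right → 5; minimax = 5.
0 ≠ 5, so there is no saddle point; optimal play is mixed.
M is strictly dominated by U, so Player 1 never plays it.
On the remaining 2×2 (U, D vs Left, Right):
Let Player 1 play U with probability p. Expected payoff against Left: 0p + 7(1−p) = −7p + 7; against Right: 5p + (-8)(1−p) = 13p − 8.
Setting these equal: −7p + 7 = 13p − 8 ⇒ −20p = -15 ⇒ p = 3/4, and the value is (-7)·(3/4) + 7 = 7/4.
For Player 2: with q = P(Left), equating U's and D's payoffs gives −5q + 5 = 15q − 8 ⇒ q = 13/20.

1/4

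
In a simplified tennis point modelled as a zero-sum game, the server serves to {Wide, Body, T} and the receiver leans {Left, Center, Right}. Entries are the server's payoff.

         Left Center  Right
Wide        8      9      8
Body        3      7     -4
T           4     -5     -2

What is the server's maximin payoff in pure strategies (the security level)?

Row minima: Wide → 8, Body → -4, T → -5.
The best of these is 8.

8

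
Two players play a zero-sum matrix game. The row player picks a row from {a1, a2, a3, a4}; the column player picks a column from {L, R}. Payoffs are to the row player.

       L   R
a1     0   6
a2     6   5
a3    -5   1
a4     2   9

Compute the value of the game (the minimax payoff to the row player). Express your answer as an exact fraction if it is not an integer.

Row minima: a1 → 0, a2 → 5, a3 → -5, a4 → 2; maximin = 5.
Column maxima: L → 6, R → 9; minimax = 6.
5 ≠ 6, so there is no saddle point; optimal play is mixed.
a1 is strictly dominated by a4, so the row player never plays it.
a3 is strictly dominated by a2, so the row player never plays it.
On the remaining 2×2 (a2, a4 vs L, R):
Let the row player play a2 with probability p. Expected payoff against L: 6p + 2(1−p) = 4p + 2; against R: 5p + 9(1−p) = −4p + 9.
Setting these equal: 4p + 2 = −4p + 9 ⇒ 8p = 7 ⇒ p = 7/8, and the value is (4)·(7/8) + 2 = 11/2.
For the column player: with q = P(L), equating a2's and a4's payoffs gives q + 5 = −7q + 9 ⇒ q = 1/2.

11/2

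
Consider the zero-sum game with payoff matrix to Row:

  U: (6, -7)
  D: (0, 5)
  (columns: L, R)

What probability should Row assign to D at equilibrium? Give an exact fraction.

13/18

Row minima: U → -7, D → 0; maximin = 0.
Column maxima: L → 6, R → 5; minimax = 5.
0 ≠ 5, so there is no saddle point; optimal play is mixed.
Let Row play U with probability p. Expected payoff against L: 6p + 0(1−p) = 6p; against R: (-7)p + 5(1−p) = −12p + 5.
Setting these equal: 6p = −12p + 5 ⇒ 18p = 5 ⇒ p = 5/18, and the value is (6)·(5/18) = 5/3.
For Column: with q = P(L), equating U's and D's payoffs gives 13q − 7 = −5q + 5 ⇒ q = 2/3.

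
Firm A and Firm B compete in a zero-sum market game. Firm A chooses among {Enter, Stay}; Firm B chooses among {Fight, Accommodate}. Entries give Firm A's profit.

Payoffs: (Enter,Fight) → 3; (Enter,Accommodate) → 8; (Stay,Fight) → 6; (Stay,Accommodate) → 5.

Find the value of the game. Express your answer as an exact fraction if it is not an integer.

Row minima: Enter → 3, Stay → 5; maximin = 5.
Column maxima: Fight → 6, Accommodate → 8; minimax = 6.
5 ≠ 6, so there is no saddle point; optimal play is mixed.
Let Firm A play Enter with probability p. Expected payoff against Fight: 3p + 6(1−p) = −3p + 6; against Accommodate: 8p + 5(1−p) = 3p + 5.
Setting these equal: −3p + 6 = 3p + 5 ⇒ −6p = -1 ⇒ p = 1/6, and the value is (-3)·(1/6) + 6 = 11/2.
For Firm B: with q = P(Fight), equating Enter's and Stay's payoffs gives −5q + 8 = q + 5 ⇒ q = 1/2.

11/2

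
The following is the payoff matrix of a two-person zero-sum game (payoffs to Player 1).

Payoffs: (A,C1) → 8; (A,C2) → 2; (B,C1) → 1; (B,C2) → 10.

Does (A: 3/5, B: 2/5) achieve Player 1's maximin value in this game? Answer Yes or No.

Against C1 this mix gives (3/5)·8 + (2/5)·1 = 26/5.
Against C2 this mix gives (3/5)·2 + (2/5)·10 = 26/5.
All of Player 2's active replies (C1, C2) yield 26/5, and no column does worse for Player 1. The mix makes Player 2 indifferent and guarantees 26/5, so it is optimal.

Yes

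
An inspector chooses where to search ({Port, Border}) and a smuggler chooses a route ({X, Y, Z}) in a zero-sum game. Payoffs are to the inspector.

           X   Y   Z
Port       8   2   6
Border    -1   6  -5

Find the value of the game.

46/15

Row minima: Port → 2, Border → -5; maximin = 2.
Column maxima: X → 8, Y → 6, Z → 6; minimax = 6.
2 ≠ 6, so there is no saddle point; optimal play is mixed.
X is strictly dominated by Z (it gives the inspector strictly more in every row), so the smuggler never plays it.
On the remaining 2×2 (Port, Border vs Y, Z):
Let the inspector play Port with probability p. Expected payoff against Y: 2p + 6(1−p) = −4p + 6; against Z: 6p + (-5)(1−p) = 11p − 5.
Setting these equal: −4p + 6 = 11p − 5 ⇒ −15p = -11 ⇒ p = 11/15, and the value is (-4)·(11/15) + 6 = 46/15.
For the smuggler: with q = P(Y), equating Port's and Border's payoffs gives −4q + 6 = 11q − 5 ⇒ q = 11/15.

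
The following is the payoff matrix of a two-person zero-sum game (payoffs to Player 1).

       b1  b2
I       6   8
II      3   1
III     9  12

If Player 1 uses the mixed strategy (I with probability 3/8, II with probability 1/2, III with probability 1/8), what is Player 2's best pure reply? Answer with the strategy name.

b1

If Player 2 plays b1, Player 1's expected payoff is (3/8)·6 + (1/2)·3 + (1/8)·9 = 39/8.
If Player 2 plays b2, Player 1's expected payoff is (3/8)·8 + (1/2)·1 + (1/8)·12 = 5.
Player 2 minimizes Player 1's payoff; the smallest is 39/8, so the best response is b1.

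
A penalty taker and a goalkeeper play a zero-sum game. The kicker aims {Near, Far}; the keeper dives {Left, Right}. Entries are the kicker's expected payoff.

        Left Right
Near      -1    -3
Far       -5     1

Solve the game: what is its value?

Row minima: Near → -3, Far → -5; maximin = -3.
Column maxima: Left → -1, Right → 1; minimax = -1.
-3 ≠ -1, so there is no saddle point; optimal play is mixed.
Let the kicker play Near with probability p. Expected payoff against Left: (-1)p + (-5)(1−p) = 4p − 5; against Right: (-3)p + 1(1−p) = −4p + 1.
Setting these equal: 4p − 5 = −4p + 1 ⇒ 8p = 6 ⇒ p = 3/4, and the value is (4)·(3/4) − 5 = -2.
For the keeper: with q = P(Left), equating Near's and Far's payoffs gives 2q − 3 = −6q + 1 ⇒ q = 1/2.

-2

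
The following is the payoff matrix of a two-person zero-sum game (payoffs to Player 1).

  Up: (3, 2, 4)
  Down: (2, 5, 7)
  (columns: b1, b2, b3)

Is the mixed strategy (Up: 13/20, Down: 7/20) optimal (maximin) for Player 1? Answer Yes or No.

No

Against b1 this mix gives (13/20)·3 + (7/20)·2 = 53/20.
Against b2 this mix gives (13/20)·2 + (7/20)·5 = 61/20.
Against b3 this mix gives (13/20)·4 + (7/20)·7 = 101/20.
Player 2 will play b1, holding Player 1 to 53/20. Shifting weight toward the row that does better against b1 would raise this floor (the equalizing mix achieves 11/4 against both b1 and b2), so the proposed strategy is not optimal.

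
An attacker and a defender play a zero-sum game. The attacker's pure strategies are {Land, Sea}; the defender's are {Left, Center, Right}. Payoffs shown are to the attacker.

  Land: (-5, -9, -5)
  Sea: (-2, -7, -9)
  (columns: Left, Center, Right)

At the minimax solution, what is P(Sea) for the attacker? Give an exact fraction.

2/3

Row minima: Land → -9, Sea → -9; maximin = -9.
Column maxima: Left → -2, Center → -7, Right → -5; minimax = -7.
-9 ≠ -7, so there is no saddle point; optimal play is mixed.
Left is strictly dominated by Center (it gives the attacker strictly more in every row), so the defender never plays it.
On the remaining 2×2 (Land, Sea vs Center, Right):
Let the attacker play Land with probability p. Expected payoff against Center: (-9)p + (-7)(1−p) = −2p − 7; against Right: (-5)p + (-9)(1−p) = 4p − 9.
Setting these equal: −2p − 7 = 4p − 9 ⇒ −6p = -2 ⇒ p = 1/3, and the value is (-2)·(1/3) − 7 = -23/3.
For the defender: with q = P(Center), equating Land's and Sea's payoffs gives −4q − 5 = 2q − 9 ⇒ q = 2/3.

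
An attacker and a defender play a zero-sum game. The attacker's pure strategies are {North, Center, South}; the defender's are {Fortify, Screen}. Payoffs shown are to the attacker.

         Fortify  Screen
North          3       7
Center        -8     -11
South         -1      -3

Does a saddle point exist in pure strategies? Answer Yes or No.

Row minima: North → 3, Center → -11, South → -3; maximin = 3.
Column maxima: Fortify → 3, Screen → 7; minimax = 3.
maximin = minimax = 3, so a saddle point exists.

Yes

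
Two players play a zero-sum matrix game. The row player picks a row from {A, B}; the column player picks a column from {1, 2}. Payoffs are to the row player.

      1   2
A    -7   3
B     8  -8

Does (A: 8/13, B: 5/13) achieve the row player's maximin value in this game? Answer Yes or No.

Against 1 this mix gives (8/13)·(-7) + (5/13)·8 = -16/13.
Against 2 this mix gives (8/13)·3 + (5/13)·(-8) = -16/13.
All of the column player's active replies (1, 2) yield -16/13, and no column does worse for the row player. The mix makes the column player indifferent and guarantees -16/13, so it is optimal.

Yes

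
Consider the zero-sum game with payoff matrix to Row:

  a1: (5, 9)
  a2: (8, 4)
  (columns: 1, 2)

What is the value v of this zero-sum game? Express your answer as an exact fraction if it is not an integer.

13/2

Row minima: a1 → 5, a2 → 4; maximin = 5.
Column maxima: 1 → 8, 2 → 9; minimax = 8.
5 ≠ 8, so there is no saddle point; optimal play is mixed.
Let Row play a1 with probability p. Expected payoff against 1: 5p + 8(1−p) = −3p + 8; against 2: 9p + 4(1−p) = 5p + 4.
Setting these equal: −3p + 8 = 5p + 4 ⇒ −8p = -4 ⇒ p = 1/2, and the value is (-3)·(1/2) + 8 = 13/2.
For Column: with q = P(1), equating a1's and a2's payoffs gives −4q + 9 = 4q + 4 ⇒ q = 5/8.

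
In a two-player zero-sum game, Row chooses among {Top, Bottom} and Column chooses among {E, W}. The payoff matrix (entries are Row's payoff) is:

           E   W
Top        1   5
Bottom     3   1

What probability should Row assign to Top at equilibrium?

1/3

Row minima: Top → 1, Bottom → 1; maximin = 1.
Column maxima: E → 3, W → 5; minimax = 3.
1 ≠ 3, so there is no saddle point; optimal play is mixed.
Let Row play Top with probability p. Expected payoff against E: 1p + 3(1−p) = −2p + 3; against W: 5p + 1(1−p) = 4p + 1.
Setting these equal: −2p + 3 = 4p + 1 ⇒ −6p = -2 ⇒ p = 1/3, and the value is (-2)·(1/3) + 3 = 7/3.
For Column: with q = P(E), equating Top's and Bottom's payoffs gives −4q + 5 = 2q + 1 ⇒ q = 2/3.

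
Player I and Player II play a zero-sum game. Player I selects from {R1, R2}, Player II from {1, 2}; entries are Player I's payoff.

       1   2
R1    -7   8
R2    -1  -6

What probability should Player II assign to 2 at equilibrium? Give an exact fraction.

Row minima: R1 → -7, R2 → -6; maximin = -6.
Column maxima: 1 → -1, 2 → 8; minimax = -1.
-6 ≠ -1, so there is no saddle point; optimal play is mixed.
Let Player I play R1 with probability p. Expected payoff against 1: (-7)p + (-1)(1−p) = −6p − 1; against 2: 8p + (-6)(1−p) = 14p − 6.
Setting these equal: −6p − 1 = 14p − 6 ⇒ −20p = -5 ⇒ p = 1/4, and the value is (-6)·(1/4) − 1 = -5/2.
For Player II: with q = P(1), equating R1's and R2's payoffs gives −15q + 8 = 5q − 6 ⇒ q = 7/10.

3/10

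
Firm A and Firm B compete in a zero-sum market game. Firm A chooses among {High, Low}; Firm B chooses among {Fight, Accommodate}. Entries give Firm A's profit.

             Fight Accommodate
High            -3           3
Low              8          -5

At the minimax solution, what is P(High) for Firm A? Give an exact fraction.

Row minima: High → -3, Low → -5; maximin = -3.
Column maxima: Fight → 8, Accommodate → 3; minimax = 3.
-3 ≠ 3, so there is no saddle point; optimal play is mixed.
Let Firm A play High with probability p. Expected payoff against Fight: (-3)p + 8(1−p) = −11p + 8; against Accommodate: 3p + (-5)(1−p) = 8p − 5.
Setting these equal: −11p + 8 = 8p − 5 ⇒ −19p = -13 ⇒ p = 13/19, and the value is (-11)·(13/19) + 8 = 9/19.
For Firm B: with q = P(Fight), equating High's and Low's payoffs gives −6q + 3 = 13q − 5 ⇒ q = 8/19.

13/19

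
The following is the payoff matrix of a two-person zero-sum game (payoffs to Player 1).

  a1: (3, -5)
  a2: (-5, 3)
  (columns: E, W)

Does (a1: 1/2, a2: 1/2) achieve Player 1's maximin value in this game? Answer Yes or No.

Against E this mix gives (1/2)·3 + (1/2)·(-5) = -1.
Against W this mix gives (1/2)·(-5) + (1/2)·3 = -1.
All of Player 2's active replies (E, W) yield -1, and no column does worse for Player 1. The mix makes Player 2 indifferent and guarantees -1, so it is optimal.

Yes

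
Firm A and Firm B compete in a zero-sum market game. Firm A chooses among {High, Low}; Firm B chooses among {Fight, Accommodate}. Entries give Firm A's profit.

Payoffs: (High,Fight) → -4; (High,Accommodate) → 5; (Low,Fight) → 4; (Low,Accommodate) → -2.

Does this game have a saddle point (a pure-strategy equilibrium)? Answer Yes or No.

Row minima: High → -4, Low → -2; maximin = -2.
Column maxima: Fight → 4, Accommodate → 5; minimax = 4.
-2 ≠ 4, so no pure-strategy equilibrium exists.

No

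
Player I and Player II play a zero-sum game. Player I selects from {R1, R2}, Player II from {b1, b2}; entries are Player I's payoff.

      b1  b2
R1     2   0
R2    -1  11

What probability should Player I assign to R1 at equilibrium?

6/7

Row minima: R1 → 0, R2 → -1; maximin = 0.
Column maxima: b1 → 2, b2 → 11; minimax = 2.
0 ≠ 2, so there is no saddle point; optimal play is mixed.
Let Player I play R1 with probability p. Expected payoff against b1: 2p + (-1)(1−p) = 3p − 1; against b2: 0p + 11(1−p) = −11p + 11.
Setting these equal: 3p − 1 = −11p + 11 ⇒ 14p = 12 ⇒ p = 6/7, and the value is (3)·(6/7) − 1 = 11/7.
For Player II: with q = P(b1), equating R1's and R2's payoffs gives 2q = −12q + 11 ⇒ q = 11/14.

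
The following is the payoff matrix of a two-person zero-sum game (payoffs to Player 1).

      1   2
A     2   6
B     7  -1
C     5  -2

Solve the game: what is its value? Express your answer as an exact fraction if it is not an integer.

11/3

Row minima: A → 2, B → -1, C → -2; maximin = 2.
Column maxima: 1 → 7, 2 → 6; minimax = 6.
2 ≠ 6, so there is no saddle point; optimal play is mixed.
C is strictly dominated by B, so Player 1 never plays it.
On the remaining 2×2 (A, B vs 1, 2):
Let Player 1 play A with probability p. Expected payoff against 1: 2p + 7(1−p) = −5p + 7; against 2: 6p + (-1)(1−p) = 7p − 1.
Setting these equal: −5p + 7 = 7p − 1 ⇒ −12p = -8 ⇒ p = 2/3, and the value is (-5)·(2/3) + 7 = 11/3.
For Player 2: with q = P(1), equating A's and B's payoffs gives −4q + 6 = 8q − 1 ⇒ q = 7/12.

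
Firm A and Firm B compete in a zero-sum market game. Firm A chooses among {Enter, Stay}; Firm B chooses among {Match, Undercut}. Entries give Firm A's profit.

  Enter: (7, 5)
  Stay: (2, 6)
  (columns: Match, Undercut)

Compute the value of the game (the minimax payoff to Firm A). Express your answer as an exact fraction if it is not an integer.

16/3

Row minima: Enter → 5, Stay → 2; maximin = 5.
Column maxima: Match → 7, Undercut → 6; minimax = 6.
5 ≠ 6, so there is no saddle point; optimal play is mixed.
Let Firm A play Enter with probability p. Expected payoff against Match: 7p + 2(1−p) = 5p + 2; against Undercut: 5p + 6(1−p) = −p + 6.
Setting these equal: 5p + 2 = −p + 6 ⇒ 6p = 4 ⇒ p = 2/3, and the value is (5)·(2/3) + 2 = 16/3.
For Firm B: with q = P(Match), equating Enter's and Stay's payoffs gives 2q + 5 = −4q + 6 ⇒ q = 1/6.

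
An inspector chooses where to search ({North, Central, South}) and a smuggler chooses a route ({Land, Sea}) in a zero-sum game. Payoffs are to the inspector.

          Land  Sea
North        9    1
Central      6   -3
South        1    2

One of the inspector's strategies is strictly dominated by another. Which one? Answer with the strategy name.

North gives a strictly higher payoff than Central against every column: 9 > 6, 1 > -3.
So Central is strictly dominated and the inspector never plays it.

Central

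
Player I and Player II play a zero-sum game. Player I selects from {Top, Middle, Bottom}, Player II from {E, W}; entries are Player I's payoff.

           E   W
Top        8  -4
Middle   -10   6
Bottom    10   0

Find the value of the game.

Row minima: Top → -4, Middle → -10, Bottom → 0; maximin = 0.
Column maxima: E → 10, W → 6; minimax = 6.
0 ≠ 6, so there is no saddle point; optimal play is mixed.
Top is strictly dominated by Bottom, so Player I never plays it.
On the remaining 2×2 (Middle, Bottom vs E, W):
Let Player I play Middle with probability p. Expected payoff against E: (-10)p + 10(1−p) = −20p + 10; against W: 6p + 0(1−p) = 6p.
Setting these equal: −20p + 10 = 6p ⇒ −26p = -10 ⇒ p = 5/13, and the value is (-20)·(5/13) + 10 = 30/13.
For Player II: with q = P(E), equating Middle's and Bottom's payoffs gives −16q + 6 = 10q ⇒ q = 3/13.

30/13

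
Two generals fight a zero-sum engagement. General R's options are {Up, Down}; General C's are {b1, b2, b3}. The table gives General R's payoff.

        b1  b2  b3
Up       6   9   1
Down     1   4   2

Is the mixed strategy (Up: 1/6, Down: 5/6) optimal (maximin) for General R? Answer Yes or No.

Yes

Against b1 this mix gives (1/6)·6 + (5/6)·1 = 11/6.
Against b2 this mix gives (1/6)·9 + (5/6)·4 = 29/6.
Against b3 this mix gives (1/6)·1 + (5/6)·2 = 11/6.
All of General C's active replies (b1, b3) yield 11/6, and no column does worse for General R. The mix makes General C indifferent and guarantees 11/6, so it is optimal.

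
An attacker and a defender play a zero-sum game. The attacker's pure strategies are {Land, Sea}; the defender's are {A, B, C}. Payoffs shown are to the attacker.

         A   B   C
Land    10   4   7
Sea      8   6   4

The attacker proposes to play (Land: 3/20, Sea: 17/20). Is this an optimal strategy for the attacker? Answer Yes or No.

Against A this mix gives (3/20)·10 + (17/20)·8 = 83/10.
Against B this mix gives (3/20)·4 + (17/20)·6 = 57/10.
Against C this mix gives (3/20)·7 + (17/20)·4 = 89/20.
The defender will play C, holding the attacker to 89/20. Shifting weight toward the row that does better against C would raise this floor (the equalizing mix achieves 26/5 against both C and B), so the proposed strategy is not optimal.

No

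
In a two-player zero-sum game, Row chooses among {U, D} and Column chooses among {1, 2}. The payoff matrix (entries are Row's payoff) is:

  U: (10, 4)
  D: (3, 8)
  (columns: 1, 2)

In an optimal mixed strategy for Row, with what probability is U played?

5/11

Row minima: U → 4, D → 3; maximin = 4.
Column maxima: 1 → 10, 2 → 8; minimax = 8.
4 ≠ 8, so there is no saddle point; optimal play is mixed.
Let Row play U with probability p. Expected payoff against 1: 10p + 3(1−p) = 7p + 3; against 2: 4p + 8(1−p) = −4p + 8.
Setting these equal: 7p + 3 = −4p + 8 ⇒ 11p = 5 ⇒ p = 5/11, and the value is (7)·(5/11) + 3 = 68/11.
For Column: with q = P(1), equating U's and D's payoffs gives 6q + 4 = −5q + 8 ⇒ q = 4/11.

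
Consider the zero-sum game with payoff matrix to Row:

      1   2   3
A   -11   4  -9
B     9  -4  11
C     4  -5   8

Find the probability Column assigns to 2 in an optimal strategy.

Row minima: A → -11, B → -4, C → -5; maximin = -4.
Column maxima: 1 → 9, 2 → 4, 3 → 11; minimax = 4.
-4 ≠ 4, so there is no saddle point; optimal play is mixed.
C is strictly dominated by B, so Row never plays it.
3 is strictly dominated by 1 (it gives Row strictly more in every row), so Column never plays it.
On the remaining 2×2 (A, B vs 1, 2):
Let Row play A with probability p. Expected payoff against 1: (-11)p + 9(1−p) = −20p + 9; against 2: 4p + (-4)(1−p) = 8p − 4.
Setting these equal: −20p + 9 = 8p − 4 ⇒ −28p = -13 ⇒ p = 13/28, and the value is (-20)·(13/28) + 9 = -2/7.
For Column: with q = P(1), equating A's and B's payoffs gives −15q + 4 = 13q − 4 ⇒ q = 2/7.

5/7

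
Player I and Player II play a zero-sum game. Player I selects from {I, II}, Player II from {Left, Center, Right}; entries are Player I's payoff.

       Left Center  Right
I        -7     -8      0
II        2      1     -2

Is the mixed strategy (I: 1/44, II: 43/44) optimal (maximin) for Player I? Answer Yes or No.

No

Against Left this mix gives (1/44)·(-7) + (43/44)·2 = 79/44.
Against Center this mix gives (1/44)·(-8) + (43/44)·1 = 35/44.
Against Right this mix gives (1/44)·0 + (43/44)·(-2) = -43/22.
Player II will play Right, holding Player I to -43/22. Shifting weight toward the row that does better against Right would raise this floor (the equalizing mix achieves -16/11 against both Right and Center), so the proposed strategy is not optimal.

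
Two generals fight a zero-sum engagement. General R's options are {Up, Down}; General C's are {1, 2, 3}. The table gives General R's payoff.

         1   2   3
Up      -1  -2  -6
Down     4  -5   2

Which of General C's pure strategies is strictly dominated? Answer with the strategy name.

2 holds General R's payoff strictly below 1 in every row: -2 < -1, -5 < 4.
So 1 is strictly dominated for General C.

1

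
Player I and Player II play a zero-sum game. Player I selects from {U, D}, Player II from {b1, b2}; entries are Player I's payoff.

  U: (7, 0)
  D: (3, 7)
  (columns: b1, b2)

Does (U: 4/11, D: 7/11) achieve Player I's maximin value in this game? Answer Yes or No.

Yes

Against b1 this mix gives (4/11)·7 + (7/11)·3 = 49/11.
Against b2 this mix gives (4/11)·0 + (7/11)·7 = 49/11.
All of Player II's active replies (b1, b2) yield 49/11, and no column does worse for Player I. The mix makes Player II indifferent and guarantees 49/11, so it is optimal.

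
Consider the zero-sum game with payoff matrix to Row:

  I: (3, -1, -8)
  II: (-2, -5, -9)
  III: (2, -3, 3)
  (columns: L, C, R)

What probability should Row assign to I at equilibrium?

Row minima: I → -8, II → -9, III → -3; maximin = -3.
Column maxima: L → 3, C → -1, R → 3; minimax = -1.
-3 ≠ -1, so there is no saddle point; optimal play is mixed.
II is strictly dominated by I, so Row never plays it.
L is strictly dominated by C (it gives Row strictly more in every row), so Column never plays it.
On the remaining 2×2 (I, III vs C, R):
Let Row play I with probability p. Expected payoff against C: (-1)p + (-3)(1−p) = 2p − 3; against R: (-8)p + 3(1−p) = −11p + 3.
Setting these equal: 2p − 3 = −11p + 3 ⇒ 13p = 6 ⇒ p = 6/13, and the value is (2)·(6/13) − 3 = -27/13.
For Column: with q = P(C), equating I's and III's payoffs gives 7q − 8 = −6q + 3 ⇒ q = 11/13.

6/13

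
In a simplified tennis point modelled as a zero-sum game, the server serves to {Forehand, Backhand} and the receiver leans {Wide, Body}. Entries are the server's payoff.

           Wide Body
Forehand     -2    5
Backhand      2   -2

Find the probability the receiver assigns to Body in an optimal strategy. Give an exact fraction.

4/11

Row minima: Forehand → -2, Backhand → -2; maximin = -2.
Column maxima: Wide → 2, Body → 5; minimax = 2.
-2 ≠ 2, so there is no saddle point; optimal play is mixed.
Let the server play Forehand with probability p. Expected payoff against Wide: (-2)p + 2(1−p) = −4p + 2; against Body: 5p + (-2)(1−p) = 7p − 2.
Setting these equal: −4p + 2 = 7p − 2 ⇒ −11p = -4 ⇒ p = 4/11, and the value is (-4)·(4/11) + 2 = 6/11.
For the receiver: with q = P(Wide), equating Forehand's and Backhand's payoffs gives −7q + 5 = 4q − 2 ⇒ q = 7/11.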